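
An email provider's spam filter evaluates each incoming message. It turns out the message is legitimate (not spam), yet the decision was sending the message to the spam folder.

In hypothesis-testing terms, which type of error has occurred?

The null hypothesis here is that the message is legitimate (not spam).
'Sending the message to the spam folder' corresponds to rejecting H₀.
H₀ was rejected but H₀ is true — a Type I error (false positive).

Type I error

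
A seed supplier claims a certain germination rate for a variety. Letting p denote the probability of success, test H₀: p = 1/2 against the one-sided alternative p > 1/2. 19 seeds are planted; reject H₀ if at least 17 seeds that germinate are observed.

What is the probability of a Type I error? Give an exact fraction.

Under H₀, S ~ Binomial(19, 1/2), and α = P(S ≥ 17).
Summing the upper tail: (171 + 19 + 1) / 2^19 = 191/524288.

191/524288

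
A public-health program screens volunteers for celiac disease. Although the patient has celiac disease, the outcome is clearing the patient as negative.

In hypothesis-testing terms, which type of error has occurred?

The null hypothesis here is that the patient does not have celiac disease.
'Clearing the patient as negative' corresponds to failing to reject H₀.
H₀ was not rejected but H₀ is false — a Type II error (false negative).

Type II error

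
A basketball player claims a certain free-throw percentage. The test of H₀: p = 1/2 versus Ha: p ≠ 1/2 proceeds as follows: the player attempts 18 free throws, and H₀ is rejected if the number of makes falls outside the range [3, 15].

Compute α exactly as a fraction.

43/32768

α = P(X ≤ 2 or X ≥ 16 | p = 1/2), X ~ Binomial(18, 1/2).
Each tail has probability (1 + 18 + 153)/262144; doubling gives α = 344/262144 = 43/32768.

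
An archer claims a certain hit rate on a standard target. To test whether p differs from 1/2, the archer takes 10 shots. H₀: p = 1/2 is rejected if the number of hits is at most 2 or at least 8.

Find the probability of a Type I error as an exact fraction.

7/64

The significance level is the null-hypothesis probability of the rejection region {≤2} ∪ {≥8}.
Each tail has probability (1 + 10 + 45)/1024; doubling gives α = 112/1024 = 7/64.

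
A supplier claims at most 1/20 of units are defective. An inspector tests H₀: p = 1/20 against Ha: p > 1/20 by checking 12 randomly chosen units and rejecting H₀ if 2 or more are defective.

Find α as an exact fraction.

484801974155211/4096000000000000

The significance level is the probability, assuming p = 1/20, of seeing 2 or more defectives in 12 draws.
α = 1 − P(X ≤ 1) = 1 − 3611198025844789/4096000000000000 = 484801974155211/4096000000000000.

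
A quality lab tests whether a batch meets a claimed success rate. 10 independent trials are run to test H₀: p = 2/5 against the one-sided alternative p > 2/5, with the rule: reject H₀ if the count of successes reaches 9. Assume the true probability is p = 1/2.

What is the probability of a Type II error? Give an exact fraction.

β = P(fail to reject H₀ | Ha true) = P(Y ≤ 8 | p = 1/2), Y ~ Binomial(10, 1/2).
Adding the binomial probabilities P(Y=0)+…+P(Y=8) at p = 1/2 gives 1013/1024.

1013/1024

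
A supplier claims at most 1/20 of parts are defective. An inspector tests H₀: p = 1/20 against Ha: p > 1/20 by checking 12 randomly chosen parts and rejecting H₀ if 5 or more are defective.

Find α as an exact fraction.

75344392367/409600000000000

The significance level is the probability, assuming p = 1/20, of seeing 5 or more defectives in 12 draws.
Via the complement, α = 1 − Σ_{j=0}^{4} C(12,j)(1/20)^j(19/20)^{12-j} = 75344392367/409600000000000.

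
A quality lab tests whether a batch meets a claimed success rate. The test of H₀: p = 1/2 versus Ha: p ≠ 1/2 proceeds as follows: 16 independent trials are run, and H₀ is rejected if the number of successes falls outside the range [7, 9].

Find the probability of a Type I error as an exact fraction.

14893/32768

α = P(S ≤ 6 or S ≥ 10 | p = 1/2), S ~ Binomial(16, 1/2).
The two tails are symmetric, so α = 2·(1 + 16 + 120 + 560 + 1820 + 4368 + 8008)/2^16 = 29786/65536 = 14893/32768.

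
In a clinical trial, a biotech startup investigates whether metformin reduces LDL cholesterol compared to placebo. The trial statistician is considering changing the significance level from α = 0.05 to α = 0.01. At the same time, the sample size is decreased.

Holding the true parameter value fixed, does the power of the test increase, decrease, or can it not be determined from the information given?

It decreases.

Tightening α shrinks the rejection region. When Ha holds, fewer sample outcomes clear the stricter threshold, so more fall in the acceptance region. With less data the test statistic is noisier; under Ha, more outcomes land inside the acceptance region. Both changes push β in the same direction.
Since power = 1 − β and β increases, power decreases.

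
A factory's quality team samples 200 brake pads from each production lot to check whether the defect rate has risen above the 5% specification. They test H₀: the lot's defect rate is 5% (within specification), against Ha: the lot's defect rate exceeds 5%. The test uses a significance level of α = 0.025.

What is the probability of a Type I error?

0.025

The significance level α is, by definition, the probability of a Type I error — P(reject H₀ | H₀ true).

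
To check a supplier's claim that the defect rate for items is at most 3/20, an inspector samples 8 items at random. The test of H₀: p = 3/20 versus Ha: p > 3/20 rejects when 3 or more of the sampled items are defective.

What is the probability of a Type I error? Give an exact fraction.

The significance level is the probability, assuming p = 3/20, of seeing 3 or more defectives in 8 draws.
α = 1 − P(Y ≤ 2) = 1 − 22906552981/25600000000 = 2693447019/25600000000.

2693447019/25600000000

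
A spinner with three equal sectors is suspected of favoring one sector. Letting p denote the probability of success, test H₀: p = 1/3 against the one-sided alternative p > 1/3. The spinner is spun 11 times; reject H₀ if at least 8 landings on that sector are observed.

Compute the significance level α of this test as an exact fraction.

Under H₀, K ~ Binomial(11, 1/3), and α = P(K ≥ 8).
Summing C(11,j)(1/3)^j(2/3)^{11−j} for j = 8,…,11 gives 521/59049.

521/59049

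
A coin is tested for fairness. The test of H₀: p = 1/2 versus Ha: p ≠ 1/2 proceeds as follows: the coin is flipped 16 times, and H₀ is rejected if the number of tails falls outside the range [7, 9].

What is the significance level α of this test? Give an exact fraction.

The significance level is the null-hypothesis probability of the rejection region {≤6} ∪ {≥10}.
By symmetry, α = 2·P(S ≤ 6) = 2·(1 + 16 + 120 + 560 + 1820 + 4368 + 8008)/65536 = 29786/65536 = 14893/32768.

14893/32768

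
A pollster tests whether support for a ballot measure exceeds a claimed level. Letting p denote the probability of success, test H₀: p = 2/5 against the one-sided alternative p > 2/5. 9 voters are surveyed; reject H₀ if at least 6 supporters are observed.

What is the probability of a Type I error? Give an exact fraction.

194048/1953125

Under H₀, Y ~ Binomial(9, 2/5), and α = P(Y ≥ 6).
Adding the binomial terms for j = 6 through 9 with p = 2/5 yields 194048/1953125.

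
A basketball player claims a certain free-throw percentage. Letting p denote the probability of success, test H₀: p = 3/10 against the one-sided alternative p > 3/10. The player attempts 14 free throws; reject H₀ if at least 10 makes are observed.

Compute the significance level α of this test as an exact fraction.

33313260987/20000000000000

α = P(reject H₀ | H₀ true) = P(X ≥ 10 | p = 3/10), with X ~ Binomial(14, 3/10).
P(X ≥ 10) = Σ_{j=10}^{14} C(14,j)·(3/10)^j·(7/10)^{14-j} = 33313260987/20000000000000.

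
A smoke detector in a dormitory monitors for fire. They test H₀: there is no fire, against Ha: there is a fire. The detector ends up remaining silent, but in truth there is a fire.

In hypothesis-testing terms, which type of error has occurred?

Type II error

'Remaining silent' corresponds to failing to reject H₀.
H₀ was not rejected but H₀ is false — a Type II error (false negative).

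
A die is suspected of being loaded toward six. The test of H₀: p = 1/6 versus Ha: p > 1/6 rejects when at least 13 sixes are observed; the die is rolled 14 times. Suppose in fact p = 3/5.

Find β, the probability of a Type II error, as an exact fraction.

6054091612/6103515625

Under the alternative p = 3/5, K ~ Binomial(14, 3/5); β is the probability the test does not reject, P(K < 13).
Summing C(14,j)·(3/5)^j·(2/5)^{14-j} for j = 0..12 gives 6054091612/6103515625.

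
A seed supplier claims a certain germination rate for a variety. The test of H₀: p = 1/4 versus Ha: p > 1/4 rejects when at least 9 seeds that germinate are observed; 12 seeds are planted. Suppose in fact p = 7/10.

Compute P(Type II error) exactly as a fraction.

β = P(fail to reject H₀ | Ha true) = P(X ≤ 8 | p = 7/10), X ~ Binomial(12, 7/10).
Adding the binomial probabilities P(X=0)+…+P(X=8) at p = 7/10 gives 101496845313/200000000000.

101496845313/200000000000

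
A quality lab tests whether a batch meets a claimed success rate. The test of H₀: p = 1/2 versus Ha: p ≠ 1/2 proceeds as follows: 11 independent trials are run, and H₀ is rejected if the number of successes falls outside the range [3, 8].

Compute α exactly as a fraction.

Under H₀, S ~ Binomial(11, 1/2); α is the probability of landing in either tail, P(S ≤ 2) + P(S ≥ 9).
By symmetry, α = 2·P(S ≤ 2) = 2·(1 + 11 + 55)/2048 = 134/2048 = 67/1024.

67/1024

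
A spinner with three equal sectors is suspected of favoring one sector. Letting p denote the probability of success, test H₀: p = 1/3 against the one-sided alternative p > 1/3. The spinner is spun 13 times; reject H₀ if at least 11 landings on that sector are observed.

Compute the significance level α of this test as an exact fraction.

113/531441

α = P(reject H₀ | H₀ true) = P(S ≥ 11 | p = 1/3), with S ~ Binomial(13, 1/3).
P(S ≥ 11) = Σ_{j=11}^{13} C(13,j)·(1/3)^j·(2/3)^{13-j} = 113/531441.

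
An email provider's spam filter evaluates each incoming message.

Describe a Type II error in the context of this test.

With the conventional null hypothesis that the message is legitimate (not spam):
A Type II error is failing to reject H₀ when H₀ is false.
Here that means delivering the message to the inbox when actually the message is spam.

A Type II error would mean concluding that the message is legitimate (not spam) (or at least failing to establish that the message is spam) when in fact the message is spam.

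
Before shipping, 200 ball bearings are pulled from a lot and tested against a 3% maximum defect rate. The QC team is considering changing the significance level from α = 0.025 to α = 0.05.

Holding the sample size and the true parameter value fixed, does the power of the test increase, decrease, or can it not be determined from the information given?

It increases.

A larger α widens the rejection region, so when the alternative is true more outcomes lead to rejection — failing to reject becomes less likely.
Since power = 1 − β and β decreases, power increases.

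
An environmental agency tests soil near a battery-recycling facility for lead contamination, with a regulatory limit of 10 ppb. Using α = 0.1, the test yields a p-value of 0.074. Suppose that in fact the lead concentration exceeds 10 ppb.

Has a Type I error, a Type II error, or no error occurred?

Neither — the decision is correct.

The conventional null hypothesis is that the lead concentration is at or below 10 ppb (safe).
Since p = 0.074 < α = 0.1, H₀ is rejected.
H₀ is false (actually the lead concentration exceeds 10 ppb).
The decision matches the true state — no error.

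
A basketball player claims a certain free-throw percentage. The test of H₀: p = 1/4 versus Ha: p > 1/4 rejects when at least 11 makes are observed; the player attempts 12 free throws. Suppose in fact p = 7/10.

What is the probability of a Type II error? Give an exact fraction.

A Type II error is failing to reject when Ha holds: with p = 7/10, β = P(Y ≤ 10).
Equivalently, β = 1 − P(Y ≥ 11) = 914974950051/1000000000000.

914974950051/1000000000000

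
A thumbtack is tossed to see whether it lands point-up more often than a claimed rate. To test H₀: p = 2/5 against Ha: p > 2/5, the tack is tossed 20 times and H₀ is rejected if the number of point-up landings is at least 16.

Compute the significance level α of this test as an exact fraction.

The Type I error probability is α = P(Y ≥ 16) computed under H₀, where Y ~ Binomial(20, 2/5).
Adding the binomial terms for j = 16 through 20 with p = 2/5 yields 30234443776/95367431640625.

30234443776/95367431640625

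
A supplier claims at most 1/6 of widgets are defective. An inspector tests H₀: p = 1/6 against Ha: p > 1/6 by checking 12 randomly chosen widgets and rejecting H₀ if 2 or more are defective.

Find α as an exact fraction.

α = P(reject H₀ | H₀ true) = P(Y ≥ 2 | p = 1/6), Y ~ Binomial(12, 1/6).
α = 1 − P(Y ≤ 1) = 1 − 830078125/2176782336 = 1346704211/2176782336.

1346704211/2176782336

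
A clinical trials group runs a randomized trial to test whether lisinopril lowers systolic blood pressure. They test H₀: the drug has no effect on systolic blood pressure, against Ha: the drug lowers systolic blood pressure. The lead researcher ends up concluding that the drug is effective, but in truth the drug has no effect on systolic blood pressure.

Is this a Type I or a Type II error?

'Concluding that the drug is effective' corresponds to rejecting H₀.
H₀ was rejected but H₀ is true — a Type I error (false positive).

Type I error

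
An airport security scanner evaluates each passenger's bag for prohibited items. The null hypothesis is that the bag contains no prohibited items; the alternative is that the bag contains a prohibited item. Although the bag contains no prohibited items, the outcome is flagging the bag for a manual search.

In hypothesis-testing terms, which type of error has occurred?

'Flagging the bag for a manual search' corresponds to rejecting H₀.
H₀ was rejected but H₀ is true — a Type I error (false positive).

Type I error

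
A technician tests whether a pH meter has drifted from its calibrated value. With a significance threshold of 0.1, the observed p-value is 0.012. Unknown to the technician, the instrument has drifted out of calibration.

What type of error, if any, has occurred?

The conventional null hypothesis is that the instrument is correctly calibrated.
Since p = 0.012 < α = 0.1, H₀ is rejected.
H₀ is false (actually the instrument has drifted out of calibration).
The decision matches the true state — no error.

No error (correct decision).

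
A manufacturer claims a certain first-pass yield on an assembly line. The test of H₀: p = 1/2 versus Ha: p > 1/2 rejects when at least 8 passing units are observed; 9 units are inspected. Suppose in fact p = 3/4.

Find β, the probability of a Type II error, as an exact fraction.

A Type II error is failing to reject when Ha holds: with p = 3/4, β = P(S ≤ 7).
Adding the binomial probabilities P(S=0)+…+P(S=7) at p = 3/4 gives 45853/65536.

45853/65536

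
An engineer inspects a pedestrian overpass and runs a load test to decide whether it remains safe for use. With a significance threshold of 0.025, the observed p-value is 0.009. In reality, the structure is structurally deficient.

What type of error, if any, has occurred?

No error (correct decision).

The conventional null hypothesis is that the structure meets the required load capacity (safe).
Since p = 0.009 < α = 0.025, H₀ is rejected.
H₀ is false (actually the structure is structurally deficient).
The decision matches the true state — no error.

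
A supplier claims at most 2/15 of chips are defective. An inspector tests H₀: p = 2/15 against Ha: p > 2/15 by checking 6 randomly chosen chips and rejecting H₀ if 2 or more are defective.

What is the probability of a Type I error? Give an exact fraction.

The significance level is the probability, assuming p = 2/15, of seeing 2 or more defectives in 6 draws.
Computing the lower-tail complement: 1 − 371293/455625 = 84332/455625.

84332/455625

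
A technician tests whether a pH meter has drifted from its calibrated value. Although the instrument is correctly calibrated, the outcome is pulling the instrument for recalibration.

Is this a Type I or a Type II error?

Type I error

The null hypothesis here is that the instrument is correctly calibrated.
'Pulling the instrument for recalibration' corresponds to rejecting H₀.
H₀ was rejected but H₀ is true — a Type I error (false positive).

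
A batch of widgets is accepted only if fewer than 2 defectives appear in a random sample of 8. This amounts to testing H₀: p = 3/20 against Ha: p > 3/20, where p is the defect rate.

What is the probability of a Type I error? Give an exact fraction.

α = P(reject H₀ | H₀ true) = P(K ≥ 2 | p = 3/20), K ~ Binomial(8, 3/20).
Via the complement, α = 1 − Σ_{j=0}^{1} C(8,j)(3/20)^j(17/20)^{8-j} = 8776114407/25600000000.

8776114407/25600000000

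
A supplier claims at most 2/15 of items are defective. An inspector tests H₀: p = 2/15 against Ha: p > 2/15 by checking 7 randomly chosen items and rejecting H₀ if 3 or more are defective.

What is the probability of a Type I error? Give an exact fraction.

623128/11390625

Under H₀, S ~ Binomial(7, 2/15); the Type I error rate is P(S ≥ 3).
Computing the lower-tail complement: 1 − 10767497/11390625 = 623128/11390625.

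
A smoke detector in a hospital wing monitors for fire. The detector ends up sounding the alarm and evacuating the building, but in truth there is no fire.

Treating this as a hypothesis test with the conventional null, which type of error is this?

The null hypothesis here is that there is no fire.
'Sounding the alarm and evacuating the building' corresponds to rejecting H₀.
H₀ was rejected but H₀ is true — a Type I error (false positive).

Type I error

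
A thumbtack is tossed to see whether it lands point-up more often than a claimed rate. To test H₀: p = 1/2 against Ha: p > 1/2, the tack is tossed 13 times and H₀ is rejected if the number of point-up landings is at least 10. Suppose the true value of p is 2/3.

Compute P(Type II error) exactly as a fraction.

1080275/1594323

β = P(fail to reject H₀ | Ha true) = P(K ≤ 9 | p = 2/3), K ~ Binomial(13, 2/3).
Adding the binomial probabilities P(K=0)+…+P(K=9) at p = 2/3 gives 1080275/1594323.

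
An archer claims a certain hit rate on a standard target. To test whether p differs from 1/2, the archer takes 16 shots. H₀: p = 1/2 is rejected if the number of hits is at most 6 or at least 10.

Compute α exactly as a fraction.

14893/32768

Under H₀, K ~ Binomial(16, 1/2); α is the probability of landing in either tail, P(K ≤ 6) + P(K ≥ 10).
By symmetry, α = 2·P(K ≤ 6) = 2·(1 + 16 + 120 + 560 + 1820 + 4368 + 8008)/65536 = 29786/65536 = 14893/32768.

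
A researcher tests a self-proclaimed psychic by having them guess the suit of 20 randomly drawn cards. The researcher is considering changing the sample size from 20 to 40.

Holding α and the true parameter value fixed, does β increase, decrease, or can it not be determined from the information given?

It decreases.

Increasing n separates the H₀ and Ha sampling distributions, so under Ha fewer outcomes land in the acceptance region.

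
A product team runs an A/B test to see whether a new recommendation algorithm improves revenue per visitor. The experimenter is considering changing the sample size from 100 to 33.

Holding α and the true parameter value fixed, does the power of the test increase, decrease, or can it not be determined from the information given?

With less data the test statistic is noisier; under Ha, more outcomes land inside the acceptance region.
Since power = 1 − β and β increases, power decreases.

It decreases.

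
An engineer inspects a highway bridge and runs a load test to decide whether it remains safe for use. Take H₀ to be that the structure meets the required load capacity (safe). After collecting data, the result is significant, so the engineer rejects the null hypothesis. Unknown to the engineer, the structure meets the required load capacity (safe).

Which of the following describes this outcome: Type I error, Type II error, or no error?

H₀ was rejected, but H₀ is actually true.
Rejecting a true null hypothesis is a Type I error (false positive).

Type I error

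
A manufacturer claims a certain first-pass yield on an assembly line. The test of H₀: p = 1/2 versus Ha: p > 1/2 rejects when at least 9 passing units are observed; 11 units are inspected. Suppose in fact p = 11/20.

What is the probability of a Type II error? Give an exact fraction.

38288445266097/40960000000000

Under the alternative p = 11/20, X ~ Binomial(11, 11/20); β is the probability the test does not reject, P(X < 9).
Equivalently, β = 1 − P(X ≥ 9) = 38288445266097/40960000000000.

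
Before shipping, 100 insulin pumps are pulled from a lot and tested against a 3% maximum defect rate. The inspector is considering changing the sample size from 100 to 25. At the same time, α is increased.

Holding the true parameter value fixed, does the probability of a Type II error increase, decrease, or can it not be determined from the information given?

The first change alone would make β increase; the second alone would make β decrease. Which effect dominates depends on the magnitudes, which are not given.

Cannot be determined from the information given.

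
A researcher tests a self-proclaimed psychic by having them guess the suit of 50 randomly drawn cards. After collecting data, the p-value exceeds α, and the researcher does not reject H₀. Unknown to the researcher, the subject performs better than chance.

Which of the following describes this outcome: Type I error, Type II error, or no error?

The conventional null hypothesis here is that the subject is guessing at random (p = 1/4).
H₀ was not rejected, but H₀ is actually false.
Failing to reject a false null hypothesis is a Type II error (false negative).

Type II error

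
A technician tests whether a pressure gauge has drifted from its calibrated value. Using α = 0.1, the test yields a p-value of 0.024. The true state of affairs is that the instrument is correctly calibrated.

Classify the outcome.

Type I error

The conventional null hypothesis is that the instrument is correctly calibrated.
Since p = 0.024 < α = 0.1, H₀ is rejected.
H₀ is true (actually the instrument is correctly calibrated).
Rejecting a true H₀ is a Type I error.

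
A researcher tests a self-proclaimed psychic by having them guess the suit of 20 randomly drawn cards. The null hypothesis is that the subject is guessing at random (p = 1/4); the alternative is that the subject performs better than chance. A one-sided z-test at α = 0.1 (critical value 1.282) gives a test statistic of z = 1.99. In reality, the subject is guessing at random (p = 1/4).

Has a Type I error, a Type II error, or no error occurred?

Type I error

Since z = 1.99 > z* = 1.282, H₀ is rejected.
H₀ is true (actually the subject is guessing at random (p = 1/4)).
Rejecting a true H₀ is a Type I error.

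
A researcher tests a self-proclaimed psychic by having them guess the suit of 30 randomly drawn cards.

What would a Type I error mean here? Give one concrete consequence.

With the conventional null hypothesis that the subject is guessing at random (p = 1/4):
A Type I error is rejecting H₀ when H₀ is true.
Here that means concluding the subject has some ability beyond chance when actually the subject is guessing at random (p = 1/4).

A Type I error would mean concluding that the subject performs better than chance when in fact the subject is guessing at random (p = 1/4). Consequence: a lucky guesser is credited with psychic ability.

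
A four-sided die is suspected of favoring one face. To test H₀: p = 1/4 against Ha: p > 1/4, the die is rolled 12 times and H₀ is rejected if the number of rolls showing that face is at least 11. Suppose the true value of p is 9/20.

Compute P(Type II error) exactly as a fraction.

4091575270595131/4096000000000000

β = P(fail to reject H₀ | Ha true) = P(X ≤ 10 | p = 9/20), X ~ Binomial(12, 9/20).
Adding the binomial probabilities P(X=0)+…+P(X=10) at p = 9/20 gives 4091575270595131/4096000000000000.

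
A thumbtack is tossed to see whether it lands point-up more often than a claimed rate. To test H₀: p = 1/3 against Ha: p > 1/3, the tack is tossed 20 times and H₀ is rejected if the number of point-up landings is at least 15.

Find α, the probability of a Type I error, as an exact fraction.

64841/387420489

α = P(reject H₀ | H₀ true) = P(Y ≥ 15 | p = 1/3), with Y ~ Binomial(20, 1/3).
Adding the binomial terms for j = 15 through 20 with p = 1/3 yields 64841/387420489.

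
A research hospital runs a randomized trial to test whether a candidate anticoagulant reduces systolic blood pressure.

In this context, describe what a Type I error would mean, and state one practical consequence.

With the conventional null hypothesis that the drug has no effect on systolic blood pressure:
A Type I error is rejecting H₀ when H₀ is true.
Here that means concluding that the drug is effective when actually the drug has no effect on systolic blood pressure.

A Type I error would mean concluding that the drug reduces systolic blood pressure when in fact the drug has no effect on systolic blood pressure. Consequence: resources are spent bringing an ineffective treatment to market.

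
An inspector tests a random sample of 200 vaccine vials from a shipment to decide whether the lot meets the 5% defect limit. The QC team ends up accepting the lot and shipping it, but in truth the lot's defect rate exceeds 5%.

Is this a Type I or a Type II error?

The null hypothesis here is that the lot's defect rate is 5% (within specification).
'Accepting the lot and shipping it' corresponds to failing to reject H₀.
H₀ was not rejected but H₀ is false — a Type II error (false negative).

Type II error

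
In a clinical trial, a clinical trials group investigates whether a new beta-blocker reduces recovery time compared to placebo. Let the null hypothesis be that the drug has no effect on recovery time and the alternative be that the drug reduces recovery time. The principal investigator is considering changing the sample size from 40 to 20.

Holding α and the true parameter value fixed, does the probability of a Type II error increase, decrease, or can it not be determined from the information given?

With less data the test statistic is noisier; under Ha, more outcomes land inside the acceptance region.

It increases.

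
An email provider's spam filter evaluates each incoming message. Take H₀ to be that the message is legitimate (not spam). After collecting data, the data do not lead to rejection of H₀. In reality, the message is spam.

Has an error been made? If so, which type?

Type II error

H₀ was not rejected, but H₀ is actually false.
Failing to reject a false null hypothesis is a Type II error (false negative).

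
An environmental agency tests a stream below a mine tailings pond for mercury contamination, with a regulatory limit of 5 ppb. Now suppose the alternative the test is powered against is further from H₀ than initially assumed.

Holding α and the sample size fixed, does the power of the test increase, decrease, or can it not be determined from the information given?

The further the true parameter sits from the null value, the more of the Ha sampling distribution falls in the rejection region.
Since power = 1 − β and β decreases, power increases.

It increases.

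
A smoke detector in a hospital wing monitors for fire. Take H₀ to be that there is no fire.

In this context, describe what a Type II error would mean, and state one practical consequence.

A Type II error is failing to reject H₀ when H₀ is false.
Here that means remaining silent when actually there is a fire.

A Type II error would mean concluding that there is no fire (or at least failing to establish that there is a fire) when in fact there is a fire. Consequence: a real fire goes undetected.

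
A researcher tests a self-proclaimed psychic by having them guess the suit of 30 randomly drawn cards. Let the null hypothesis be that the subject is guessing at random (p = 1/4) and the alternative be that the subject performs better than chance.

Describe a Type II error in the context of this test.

A Type II error is failing to reject H₀ when H₀ is false.
Here that means concluding there is no evidence of ability when actually the subject performs better than chance.

A Type II error would mean concluding that the subject is guessing at random (p = 1/4) (or at least failing to establish that the subject performs better than chance) when in fact the subject performs better than chance.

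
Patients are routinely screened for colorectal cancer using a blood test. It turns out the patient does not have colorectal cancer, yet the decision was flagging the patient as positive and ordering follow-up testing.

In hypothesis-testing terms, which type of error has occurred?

Type I error

The null hypothesis here is that the patient does not have colorectal cancer.
'Flagging the patient as positive and ordering follow-up testing' corresponds to rejecting H₀.
H₀ was rejected but H₀ is true — a Type I error (false positive).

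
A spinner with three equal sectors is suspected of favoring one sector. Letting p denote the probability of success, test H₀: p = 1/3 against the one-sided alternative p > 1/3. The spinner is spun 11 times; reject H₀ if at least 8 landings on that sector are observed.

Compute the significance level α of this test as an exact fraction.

Under H₀, S ~ Binomial(11, 1/3), and α = P(S ≥ 8).
Adding the binomial terms for j = 8 through 11 with p = 1/3 yields 521/59049.

521/59049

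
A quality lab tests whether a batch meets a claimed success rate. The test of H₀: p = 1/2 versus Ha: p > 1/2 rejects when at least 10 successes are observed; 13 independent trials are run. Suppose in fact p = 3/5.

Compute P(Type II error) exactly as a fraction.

202983472/244140625

Under the alternative p = 3/5, Y ~ Binomial(13, 3/5); β is the probability the test does not reject, P(Y < 10).
Equivalently, β = 1 − P(Y ≥ 10) = 202983472/244140625.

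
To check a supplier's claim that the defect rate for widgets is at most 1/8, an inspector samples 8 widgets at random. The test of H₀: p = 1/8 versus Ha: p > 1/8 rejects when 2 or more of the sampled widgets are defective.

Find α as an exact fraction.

4424071/16777216

α = P(reject H₀ | H₀ true) = P(S ≥ 2 | p = 1/8), S ~ Binomial(8, 1/8).
Via the complement, α = 1 − Σ_{j=0}^{1} C(8,j)(1/8)^j(7/8)^{8-j} = 4424071/16777216.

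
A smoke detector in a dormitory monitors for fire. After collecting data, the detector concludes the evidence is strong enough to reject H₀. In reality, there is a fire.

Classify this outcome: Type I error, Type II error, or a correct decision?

The conventional null hypothesis here is that there is no fire.
The test rejected a false H₀ — the decision matches the true state.

No error — this is a correct decision.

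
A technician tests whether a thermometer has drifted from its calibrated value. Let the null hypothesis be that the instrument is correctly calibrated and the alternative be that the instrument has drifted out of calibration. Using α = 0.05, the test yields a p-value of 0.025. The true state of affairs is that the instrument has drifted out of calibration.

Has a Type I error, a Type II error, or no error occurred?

No error (correct decision).

Since p = 0.025 < α = 0.05, H₀ is rejected.
H₀ is false (actually the instrument has drifted out of calibration).
The decision matches the true state — no error.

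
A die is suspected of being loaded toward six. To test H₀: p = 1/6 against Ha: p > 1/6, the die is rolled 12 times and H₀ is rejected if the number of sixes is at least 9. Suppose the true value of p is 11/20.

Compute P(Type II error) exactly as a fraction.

709043757719553/819200000000000

β = P(fail to reject H₀ | Ha true) = P(K ≤ 8 | p = 11/20), K ~ Binomial(12, 11/20).
Summing C(12,j)·(11/20)^j·(9/20)^{12-j} for j = 0..8 gives 709043757719553/819200000000000.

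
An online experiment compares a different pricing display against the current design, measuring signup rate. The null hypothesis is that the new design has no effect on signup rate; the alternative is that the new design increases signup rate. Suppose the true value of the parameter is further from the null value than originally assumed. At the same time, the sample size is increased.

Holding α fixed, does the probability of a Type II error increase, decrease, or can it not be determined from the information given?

It decreases.

A bigger departure from H₀ is easier for the test to detect, so it fails to reject less often. A larger sample reduces the standard error, pulling the sampling distribution under Ha further from the non-rejection region. Both changes push β in the same direction.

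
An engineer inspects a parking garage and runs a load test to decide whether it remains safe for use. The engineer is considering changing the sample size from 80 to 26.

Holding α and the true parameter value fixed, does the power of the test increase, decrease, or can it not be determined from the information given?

A smaller sample increases the standard error, so the sampling distributions under H₀ and Ha overlap more.
Since power = 1 − β and β increases, power decreases.

It decreases.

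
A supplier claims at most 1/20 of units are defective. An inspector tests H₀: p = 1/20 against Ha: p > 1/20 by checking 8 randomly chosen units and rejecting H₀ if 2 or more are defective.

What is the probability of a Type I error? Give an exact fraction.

1465463047/25600000000

The significance level is the probability, assuming p = 1/20, of seeing 2 or more defectives in 8 draws.
Computing the lower-tail complement: 1 − 24134536953/25600000000 = 1465463047/25600000000.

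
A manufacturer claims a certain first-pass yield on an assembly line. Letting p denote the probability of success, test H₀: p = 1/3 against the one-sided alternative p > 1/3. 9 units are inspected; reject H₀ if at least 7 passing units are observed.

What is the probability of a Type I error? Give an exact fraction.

163/19683

α = P(reject H₀ | H₀ true) = P(Y ≥ 7 | p = 1/3), with Y ~ Binomial(9, 1/3).
P(Y ≥ 7) = Σ_{j=7}^{9} C(9,j)·(1/3)^j·(2/3)^{9-j} = 163/19683.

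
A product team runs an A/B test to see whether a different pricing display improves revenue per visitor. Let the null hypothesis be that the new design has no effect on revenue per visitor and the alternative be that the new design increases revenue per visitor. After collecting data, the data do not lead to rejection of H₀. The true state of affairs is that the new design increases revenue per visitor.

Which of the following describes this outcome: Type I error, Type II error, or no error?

H₀ was not rejected, but H₀ is actually false.
Failing to reject a false null hypothesis is a Type II error (false negative).

Type II error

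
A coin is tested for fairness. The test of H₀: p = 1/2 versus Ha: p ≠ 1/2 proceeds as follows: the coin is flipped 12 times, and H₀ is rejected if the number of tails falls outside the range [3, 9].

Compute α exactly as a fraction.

Under H₀, X ~ Binomial(12, 1/2); α is the probability of landing in either tail, P(X ≤ 2) + P(X ≥ 10).
By symmetry, α = 2·P(X ≤ 2) = 2·(1 + 12 + 66)/4096 = 158/4096 = 79/2048.

79/2048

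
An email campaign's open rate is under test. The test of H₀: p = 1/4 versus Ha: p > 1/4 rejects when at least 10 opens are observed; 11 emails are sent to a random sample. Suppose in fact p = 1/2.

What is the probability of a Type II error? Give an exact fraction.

509/512

β = P(fail to reject H₀ | Ha true) = P(Y ≤ 9 | p = 1/2), Y ~ Binomial(11, 1/2).
Equivalently, β = 1 − P(Y ≥ 10) = 509/512.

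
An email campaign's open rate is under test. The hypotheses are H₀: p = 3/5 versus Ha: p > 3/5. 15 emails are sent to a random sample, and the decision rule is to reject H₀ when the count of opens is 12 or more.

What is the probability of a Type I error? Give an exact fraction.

2761898877/30517578125

Under H₀, X ~ Binomial(15, 3/5), and α = P(X ≥ 12).
P(X ≥ 12) = Σ_{j=12}^{15} C(15,j)·(3/5)^j·(2/5)^{15-j} = 2761898877/30517578125.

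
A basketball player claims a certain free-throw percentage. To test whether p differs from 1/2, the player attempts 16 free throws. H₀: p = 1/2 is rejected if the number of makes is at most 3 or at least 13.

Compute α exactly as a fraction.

Under H₀, Y ~ Binomial(16, 1/2); α is the probability of landing in either tail, P(Y ≤ 3) + P(Y ≥ 13).
The two tails are symmetric, so α = 2·(1 + 16 + 120 + 560)/2^16 = 1394/65536 = 697/32768.

697/32768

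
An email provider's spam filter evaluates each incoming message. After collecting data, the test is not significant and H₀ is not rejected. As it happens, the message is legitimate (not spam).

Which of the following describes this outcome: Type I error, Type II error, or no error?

No error — this is a correct decision.

The conventional null hypothesis here is that the message is legitimate (not spam).
The test retained a true H₀ — the decision matches the true state.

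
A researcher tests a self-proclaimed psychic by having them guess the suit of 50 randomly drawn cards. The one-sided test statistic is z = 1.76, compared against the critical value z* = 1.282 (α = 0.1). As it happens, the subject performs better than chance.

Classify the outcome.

The conventional null hypothesis is that the subject is guessing at random (p = 1/4).
Since z = 1.76 > z* = 1.282, H₀ is rejected.
H₀ is false (actually the subject performs better than chance).
The decision matches the true state — no error.

No error (correct decision).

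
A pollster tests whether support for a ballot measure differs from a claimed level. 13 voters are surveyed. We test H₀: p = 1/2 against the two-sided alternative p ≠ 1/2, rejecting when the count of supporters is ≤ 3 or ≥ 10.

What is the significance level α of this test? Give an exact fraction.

Under H₀, K ~ Binomial(13, 1/2); α is the probability of landing in either tail, P(K ≤ 3) + P(K ≥ 10).
By symmetry, α = 2·P(K ≤ 3) = 2·(1 + 13 + 78 + 286)/8192 = 756/8192 = 189/2048.

189/2048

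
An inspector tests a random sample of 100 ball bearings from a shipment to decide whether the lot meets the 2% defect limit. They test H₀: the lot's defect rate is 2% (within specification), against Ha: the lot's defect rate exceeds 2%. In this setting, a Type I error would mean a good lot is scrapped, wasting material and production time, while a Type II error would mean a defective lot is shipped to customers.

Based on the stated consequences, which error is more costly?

Type II error

The Type II consequence (a defective lot is shipped to customers) is more severe than the Type I consequence (a good lot is scrapped, wasting material and production time).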